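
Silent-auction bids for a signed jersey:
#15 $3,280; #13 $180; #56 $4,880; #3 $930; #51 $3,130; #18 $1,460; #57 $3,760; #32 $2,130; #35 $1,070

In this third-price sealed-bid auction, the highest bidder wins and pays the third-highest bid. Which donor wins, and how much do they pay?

#56 pays $3,280

Sorting bids: 4,880 (#56) > 3,760 (#57) > 3,280 (#15) > 3,130 (#51) > 2,130 (#32) > 1,460 (#18) > …
#56 is highest; pays the third-highest bid, $3,280.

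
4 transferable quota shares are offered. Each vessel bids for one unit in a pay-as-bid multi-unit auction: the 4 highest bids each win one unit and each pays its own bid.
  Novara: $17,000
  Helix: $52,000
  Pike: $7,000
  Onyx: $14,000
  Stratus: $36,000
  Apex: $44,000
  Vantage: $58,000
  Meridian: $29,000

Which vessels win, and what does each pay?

Vantage $58,000, Helix $52,000, Apex $44,000, Stratus $36,000

Ordering the bids: 58,000 (Vantage), 52,000 (Helix), 44,000 (Apex), 36,000 (Stratus), 29,000 (Meridian), 17,000 (Novara), …
Top 4: Vantage, Helix, Apex, Stratus.
Each winner pays its own bid: Vantage $58,000, Helix $52,000, Apex $44,000, Stratus $36,000.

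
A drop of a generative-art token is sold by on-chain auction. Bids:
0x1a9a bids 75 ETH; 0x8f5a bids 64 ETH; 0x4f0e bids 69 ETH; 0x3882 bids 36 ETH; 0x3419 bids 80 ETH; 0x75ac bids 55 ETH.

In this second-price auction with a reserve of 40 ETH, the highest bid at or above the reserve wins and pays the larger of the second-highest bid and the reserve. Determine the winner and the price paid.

Bids ranked: 80 (0x3419) > 75 (0x1a9a) > 69 (0x4f0e) > 64 (0x8f5a) > 55 (0x75ac) > 36 (0x3882)
0x3419 has the top bid at or above the reserve (80 ETH).
max(second-highest 75 ETH, reserve 40 ETH) = 75 ETH; the reserve does not bind.

0x3419 pays 75 ETH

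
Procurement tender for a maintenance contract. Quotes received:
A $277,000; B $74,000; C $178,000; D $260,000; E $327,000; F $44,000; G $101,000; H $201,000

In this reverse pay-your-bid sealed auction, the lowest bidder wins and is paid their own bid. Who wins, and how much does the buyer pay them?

F is paid $44,000

Rule: the lowest bidder wins and is paid their own bid.
Bids in order: 44,000 (F) < 74,000 (B) < 101,000 (G) < 178,000 (C) < 201,000 (H) < 260,000 (D) < …
F has the lowest bid and is paid exactly that: $44,000.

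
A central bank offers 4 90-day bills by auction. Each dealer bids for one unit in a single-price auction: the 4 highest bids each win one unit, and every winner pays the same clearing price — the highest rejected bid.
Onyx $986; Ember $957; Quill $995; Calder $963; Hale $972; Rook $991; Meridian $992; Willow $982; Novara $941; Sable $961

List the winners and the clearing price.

Quill, Meridian, Rook, Onyx; each pays $982

Bids ranked high→low: 995 (Quill), 992 (Meridian), 991 (Rook), 986 (Onyx), 982 (Willow), 972 (Hale), …
Winners (4 units): Quill, Meridian, Rook, Onyx.
Clearing price = highest rejected bid = $982.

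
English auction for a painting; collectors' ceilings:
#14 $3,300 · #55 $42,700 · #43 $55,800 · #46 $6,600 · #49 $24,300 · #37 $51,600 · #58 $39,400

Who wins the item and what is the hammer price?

Rule: the price rises until one bidder remains; the winner pays the price at which the last rival dropped out.
Limits ranked: 55,800 (#43) > 51,600 (#37) > 42,700 (#55) > 39,400 (#58) > 24,300 (#49) > 6,600 (#46) > …
Bidding ends when #37 exits at $51,600; #43 takes it.

#43 wins at $51,600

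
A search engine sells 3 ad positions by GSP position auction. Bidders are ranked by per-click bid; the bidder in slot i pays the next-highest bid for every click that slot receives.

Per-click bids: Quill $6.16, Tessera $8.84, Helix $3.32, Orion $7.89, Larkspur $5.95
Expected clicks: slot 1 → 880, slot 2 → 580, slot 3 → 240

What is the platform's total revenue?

Total revenue: $11944.00

Sorting advertisers: $8.84 (Tessera) > $7.89 (Orion) > $6.16 (Quill) > $5.95 (Larkspur) > …
Slot 1: Tessera pays $7.89 × 880 = $6943.20
Slot 2: Orion pays $6.16 × 580 = $3572.80
Slot 3: Quill pays $5.95 × 240 = $1428.00
Total = $11944.00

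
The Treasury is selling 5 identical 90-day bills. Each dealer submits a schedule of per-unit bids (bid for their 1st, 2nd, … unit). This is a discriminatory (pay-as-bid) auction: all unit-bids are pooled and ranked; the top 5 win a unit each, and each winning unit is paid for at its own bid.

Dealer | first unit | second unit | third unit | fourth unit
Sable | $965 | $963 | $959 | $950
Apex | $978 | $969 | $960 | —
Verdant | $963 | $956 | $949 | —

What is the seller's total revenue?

Pooled unit-bids ranked (top 5): 978 (Apex-1), 969 (Apex-2), 965 (Sable-1), 963 (Sable-2), 963 (Verdant-1)
Next rejected bid: $960 (not a price — pay-as-bid).
Each winning unit pays its own bid.
Revenue = 978 + 969 + 965 + 963 + 963 = $4,838.

Total revenue: $4,838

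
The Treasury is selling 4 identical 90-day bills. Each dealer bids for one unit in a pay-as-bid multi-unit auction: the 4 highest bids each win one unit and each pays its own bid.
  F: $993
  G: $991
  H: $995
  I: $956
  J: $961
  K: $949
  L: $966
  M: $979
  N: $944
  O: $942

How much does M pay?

M pays $979

Sorting: 995 (H), 993 (F), 991 (G), 979 (M), 966 (L), 961 (J), …
Top 4: H, F, G, M.
M wins → own bid $979.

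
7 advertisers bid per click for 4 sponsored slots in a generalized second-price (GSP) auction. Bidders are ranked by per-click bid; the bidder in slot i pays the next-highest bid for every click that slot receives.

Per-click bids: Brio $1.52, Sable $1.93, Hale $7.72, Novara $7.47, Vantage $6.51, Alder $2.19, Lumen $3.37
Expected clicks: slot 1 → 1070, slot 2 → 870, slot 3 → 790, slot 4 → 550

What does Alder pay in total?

Ranked by bid: $7.72 (Hale) > $7.47 (Novara) > $6.51 (Vantage) > $3.37 (Lumen) > $2.19 (Alder) > …
Alder ranks below slot 4 → no slot, pays nothing.

Alder pays $0.00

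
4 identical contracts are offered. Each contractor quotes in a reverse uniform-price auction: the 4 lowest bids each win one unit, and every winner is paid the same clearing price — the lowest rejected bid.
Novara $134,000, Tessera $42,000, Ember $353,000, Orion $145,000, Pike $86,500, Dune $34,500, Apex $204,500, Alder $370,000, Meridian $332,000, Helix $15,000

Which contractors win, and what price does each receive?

Sorting: 15,000 (Helix), 34,500 (Dune), 42,000 (Tessera), 86,500 (Pike), 134,000 (Novara), 145,000 (Orion), …
Winners (4 units): Helix, Dune, Tessera, Pike.
First losing bid is Novara's $134,000, which sets the uniform price.

Helix, Dune, Tessera, Pike; each is paid $134,000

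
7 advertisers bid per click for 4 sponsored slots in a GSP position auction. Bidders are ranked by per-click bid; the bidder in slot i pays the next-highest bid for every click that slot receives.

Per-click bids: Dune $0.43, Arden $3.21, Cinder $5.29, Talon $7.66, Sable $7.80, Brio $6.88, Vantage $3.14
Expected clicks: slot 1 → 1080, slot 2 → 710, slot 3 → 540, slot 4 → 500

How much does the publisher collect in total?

Total revenue: $17619.20

Sorting advertisers: $7.80 (Sable) > $7.66 (Talon) > $6.88 (Brio) > $5.29 (Cinder) > $3.21 (Arden) > …
Slot 1: Sable pays $7.66 × 1080 = $8272.80
Slot 2: Talon pays $6.88 × 710 = $4884.80
Slot 3: Brio pays $5.29 × 540 = $2856.60
Slot 4: Cinder pays $3.21 × 500 = $1605.00
Total = $17619.20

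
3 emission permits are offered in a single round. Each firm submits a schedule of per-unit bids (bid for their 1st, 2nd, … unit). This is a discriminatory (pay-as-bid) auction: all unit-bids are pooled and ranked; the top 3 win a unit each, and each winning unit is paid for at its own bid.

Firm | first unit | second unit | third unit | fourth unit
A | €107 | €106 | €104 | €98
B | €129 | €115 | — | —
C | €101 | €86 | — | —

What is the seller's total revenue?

Total revenue: €351

All unit-bids, highest first — top 3: 129 (B-1), 115 (B-2), 107 (A-1)
Next rejected bid: €106 (not a price — pay-as-bid).
Each winning unit pays its own bid.
Revenue = 129 + 115 + 107 = €351.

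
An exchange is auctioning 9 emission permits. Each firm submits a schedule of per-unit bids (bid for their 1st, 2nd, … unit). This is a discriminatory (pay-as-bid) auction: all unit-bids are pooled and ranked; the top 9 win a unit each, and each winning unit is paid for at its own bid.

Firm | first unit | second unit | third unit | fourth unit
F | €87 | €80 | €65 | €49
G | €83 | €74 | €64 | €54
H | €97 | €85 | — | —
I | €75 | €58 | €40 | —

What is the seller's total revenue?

Pooled unit-bids ranked (top 9): 97 (H-1), 87 (F-1), 85 (H-2), 83 (G-1), 80 (F-2), 75 (I-1), 74 (G-2), 65 (F-3), 64 (G-3)
Next rejected bid: €58 (not a price — pay-as-bid).
Each winning unit pays its own bid.
Revenue = 97 + 87 + 85 + 83 + 80 + 75 + 74 + 65 + 64 = €710.

Total revenue: €710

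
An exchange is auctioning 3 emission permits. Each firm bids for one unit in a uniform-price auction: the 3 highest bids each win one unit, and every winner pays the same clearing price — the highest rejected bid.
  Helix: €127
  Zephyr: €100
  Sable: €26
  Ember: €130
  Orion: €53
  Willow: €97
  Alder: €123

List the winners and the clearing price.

Ember, Helix, Alder; each pays €100

Bids ranked high→low: 130 (Ember), 127 (Helix), 123 (Alder), 100 (Zephyr), 97 (Willow), …
The 3 highest are Ember, Helix, Alder.
Highest unsuccessful bid: €100 → clearing price.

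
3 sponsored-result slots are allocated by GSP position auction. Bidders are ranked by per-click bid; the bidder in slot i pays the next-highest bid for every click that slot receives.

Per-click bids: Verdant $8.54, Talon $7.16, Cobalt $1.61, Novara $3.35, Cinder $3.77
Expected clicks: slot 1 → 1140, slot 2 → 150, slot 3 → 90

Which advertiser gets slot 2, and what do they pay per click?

Talon; $3.77 per click

Ranked by bid: $8.54 (Verdant) > $7.16 (Talon) > $3.77 (Cinder) > $3.35 (Novara) > …
Slot 2 goes to the second-ranked bidder, Talon, who pays the next bid down: $3.77/click.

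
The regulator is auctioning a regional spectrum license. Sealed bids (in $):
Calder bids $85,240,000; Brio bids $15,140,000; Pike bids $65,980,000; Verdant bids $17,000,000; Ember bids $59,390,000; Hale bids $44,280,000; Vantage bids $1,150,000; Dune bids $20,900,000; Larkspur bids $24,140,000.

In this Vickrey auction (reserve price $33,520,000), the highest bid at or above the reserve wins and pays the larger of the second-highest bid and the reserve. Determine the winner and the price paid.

Bids in order: 85,240,000 (Calder) > 65,980,000 (Pike) > 59,390,000 (Ember) > 44,280,000 (Hale) > 24,140,000 (Larkspur) > 20,900,000 (Dune) > …
Calder has the top bid at or above the reserve ($85,240,000).
Second-highest bid $65,980,000 exceeds the reserve $33,520,000 → payment $65,980,000.

Calder pays $65,980,000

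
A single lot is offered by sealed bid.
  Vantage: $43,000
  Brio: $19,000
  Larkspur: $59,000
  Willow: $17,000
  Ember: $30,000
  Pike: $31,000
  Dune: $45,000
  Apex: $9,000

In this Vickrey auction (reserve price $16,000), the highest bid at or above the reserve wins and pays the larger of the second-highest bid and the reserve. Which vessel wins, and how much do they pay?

Larkspur pays $45,000

Bids ranked: 59,000 (Larkspur) > 45,000 (Dune) > 43,000 (Vantage) > 31,000 (Pike) > 30,000 (Ember) > 19,000 (Brio) > …
Highest eligible bid: Larkspur at $59,000.
Second-highest bid $45,000 exceeds the reserve $16,000 → payment $45,000.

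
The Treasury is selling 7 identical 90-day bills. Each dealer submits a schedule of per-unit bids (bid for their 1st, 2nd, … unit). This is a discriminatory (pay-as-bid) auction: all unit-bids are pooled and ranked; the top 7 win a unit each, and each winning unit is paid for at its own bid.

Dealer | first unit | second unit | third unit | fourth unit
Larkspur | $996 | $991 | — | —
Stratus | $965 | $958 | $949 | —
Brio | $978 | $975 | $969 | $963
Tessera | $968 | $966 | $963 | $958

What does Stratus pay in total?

Stratus pays $0

All unit-bids, highest first — top 7: 996 (Larkspur-1), 991 (Larkspur-2), 978 (Brio-1), 975 (Brio-2), 969 (Brio-3), 968 (Tessera-1), 966 (Tessera-2)
Next rejected bid: $965 (not a price — pay-as-bid).
Stratus wins no units.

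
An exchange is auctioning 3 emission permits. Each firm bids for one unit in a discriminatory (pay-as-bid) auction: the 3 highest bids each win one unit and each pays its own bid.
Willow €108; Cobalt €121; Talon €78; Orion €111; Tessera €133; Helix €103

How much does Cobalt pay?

Ordering the bids: 133 (Tessera), 121 (Cobalt), 111 (Orion), 108 (Willow), 103 (Helix), …
The 3 highest are Tessera, Cobalt, Orion.
Cobalt wins → own bid €121.

Cobalt pays €121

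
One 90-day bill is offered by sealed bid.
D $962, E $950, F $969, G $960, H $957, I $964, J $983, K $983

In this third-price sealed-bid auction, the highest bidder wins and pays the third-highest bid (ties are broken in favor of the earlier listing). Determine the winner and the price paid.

J pays $969

Bids ranked: 983 (J) > 983 (K) > 969 (F) > 964 (I) > 962 (D) > 960 (G) > …
J and K tie at $983; tie-break gives it to J.
J is highest; pays the third-highest bid, $969.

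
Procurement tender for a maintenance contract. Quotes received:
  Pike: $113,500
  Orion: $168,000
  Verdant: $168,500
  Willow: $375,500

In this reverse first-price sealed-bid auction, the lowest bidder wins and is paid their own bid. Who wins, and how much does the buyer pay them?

Bids ranked: 113,500 (Pike) < 168,000 (Orion) < 168,500 (Verdant) < 375,500 (Willow)
Pike is lowest → is paid own bid, $113,500.

Pike is paid $113,500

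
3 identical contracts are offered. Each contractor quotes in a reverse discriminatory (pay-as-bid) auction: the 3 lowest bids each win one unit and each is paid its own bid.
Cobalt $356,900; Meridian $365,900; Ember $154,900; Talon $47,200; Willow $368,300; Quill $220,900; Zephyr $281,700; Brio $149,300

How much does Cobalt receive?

Bids ranked low→high: 47,200 (Talon), 149,300 (Brio), 154,900 (Ember), 220,900 (Quill), 281,700 (Zephyr), …
Winners (3 units): Talon, Brio, Ember.
Cobalt does not win → $0.

Cobalt is paid $0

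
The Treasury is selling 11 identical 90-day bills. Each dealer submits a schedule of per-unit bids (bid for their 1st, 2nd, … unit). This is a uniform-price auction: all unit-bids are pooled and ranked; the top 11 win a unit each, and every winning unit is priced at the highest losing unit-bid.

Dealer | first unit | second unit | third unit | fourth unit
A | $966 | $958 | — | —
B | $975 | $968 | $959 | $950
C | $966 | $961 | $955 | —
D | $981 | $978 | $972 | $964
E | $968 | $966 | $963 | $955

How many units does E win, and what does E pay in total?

E: 3 units, pays $2,883

Pooled unit-bids ranked (top 11): 981 (D-1), 978 (D-2), 975 (B-1), 972 (D-3), 968 (B-2), 968 (E-1), 966 (A-1), 966 (C-1), 966 (E-2), 964 (D-4), 963 (E-3)
First bid not allocated: $961.
E wins 3 unit(s) at $961 each.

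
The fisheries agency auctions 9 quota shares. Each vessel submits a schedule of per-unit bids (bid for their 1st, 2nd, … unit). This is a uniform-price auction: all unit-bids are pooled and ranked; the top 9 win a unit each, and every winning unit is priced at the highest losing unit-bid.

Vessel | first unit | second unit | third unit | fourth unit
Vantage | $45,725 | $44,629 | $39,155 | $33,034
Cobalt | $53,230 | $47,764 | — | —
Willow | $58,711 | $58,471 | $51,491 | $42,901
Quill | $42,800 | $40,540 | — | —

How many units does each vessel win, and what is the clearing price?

Cobalt 2, Quill 1, Vantage 2, Willow 4; clearing price $40,540

Pooled unit-bids ranked (top 9): 58,711 (Willow-1), 58,471 (Willow-2), 53,230 (Cobalt-1), 51,491 (Willow-3), 47,764 (Cobalt-2), 45,725 (Vantage-1), 44,629 (Vantage-2), 42,901 (Willow-4), 42,800 (Quill-1)
First bid not allocated: $40,540.
Allocation: Cobalt 2, Quill 1, Vantage 2, Willow 4.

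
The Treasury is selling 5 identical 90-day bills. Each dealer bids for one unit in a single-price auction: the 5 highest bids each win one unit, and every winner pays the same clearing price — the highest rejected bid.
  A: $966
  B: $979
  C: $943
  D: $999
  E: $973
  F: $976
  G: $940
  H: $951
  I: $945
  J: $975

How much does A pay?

A pays $0

Sorting: 999 (D), 979 (B), 976 (F), 975 (J), 973 (E), 966 (A), 951 (H), …
Winners (5 units): D, B, F, J, E.
Clearing price = highest rejected bid = $966.
A does not win → pays $0.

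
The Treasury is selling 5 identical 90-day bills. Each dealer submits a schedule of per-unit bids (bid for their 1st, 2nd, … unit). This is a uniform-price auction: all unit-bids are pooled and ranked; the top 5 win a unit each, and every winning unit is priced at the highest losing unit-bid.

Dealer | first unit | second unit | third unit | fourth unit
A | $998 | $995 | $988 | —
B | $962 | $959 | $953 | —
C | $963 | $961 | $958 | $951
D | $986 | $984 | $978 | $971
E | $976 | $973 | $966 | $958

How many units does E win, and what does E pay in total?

All unit-bids, highest first — top 5: 998 (A-1), 995 (A-2), 988 (A-3), 986 (D-1), 984 (D-2)
First bid not allocated: $978.
E wins 0 unit(s) at $978 each.

E: 0 units, pays $0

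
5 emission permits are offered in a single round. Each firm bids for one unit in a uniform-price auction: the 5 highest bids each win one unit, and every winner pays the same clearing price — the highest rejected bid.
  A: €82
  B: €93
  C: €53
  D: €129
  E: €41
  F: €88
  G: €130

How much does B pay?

B pays €53

Bids ranked high→low: 130 (G), 129 (D), 93 (B), 88 (F), 82 (A), 53 (C), 41 (E)
Top 5: G, D, B, F, A.
First losing bid is C's €53, which sets the uniform price.
B wins → pays €53.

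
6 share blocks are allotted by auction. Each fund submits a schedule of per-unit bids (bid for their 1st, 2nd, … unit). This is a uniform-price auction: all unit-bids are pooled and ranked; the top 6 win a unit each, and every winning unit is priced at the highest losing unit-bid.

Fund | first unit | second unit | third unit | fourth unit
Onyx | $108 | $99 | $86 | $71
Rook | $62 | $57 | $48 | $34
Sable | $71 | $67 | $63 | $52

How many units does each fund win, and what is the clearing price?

Merging the schedules and taking the best 6: 108 (Onyx-1), 99 (Onyx-2), 86 (Onyx-3), 71 (Onyx-4), 71 (Sable-1), 67 (Sable-2)
First bid not allocated: $63.
Allocation: Onyx 4, Sable 2.

Onyx 4, Sable 2; clearing price $63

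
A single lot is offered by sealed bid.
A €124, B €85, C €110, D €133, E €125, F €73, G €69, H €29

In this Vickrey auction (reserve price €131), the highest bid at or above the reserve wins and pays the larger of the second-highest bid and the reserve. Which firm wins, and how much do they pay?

Bids ranked: 133 (D) > 125 (E) > 124 (A) > 110 (C) > 85 (B) > 73 (F) > …
Highest eligible bid: D at €133.
Second-highest bid €125 is below the reserve €131, so the reserve binds → payment €131.

D pays €131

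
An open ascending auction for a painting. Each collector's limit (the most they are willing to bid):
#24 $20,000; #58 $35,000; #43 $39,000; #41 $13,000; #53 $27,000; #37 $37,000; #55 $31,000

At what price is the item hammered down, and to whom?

#43 wins at $37,000

Limits ranked: 39,000 (#43) > 37,000 (#37) > 35,000 (#58) > 31,000 (#55) > 27,000 (#53) > 20,000 (#24) > …
#37 is the last rival to drop out, at $37,000; #43 remains and wins at that price.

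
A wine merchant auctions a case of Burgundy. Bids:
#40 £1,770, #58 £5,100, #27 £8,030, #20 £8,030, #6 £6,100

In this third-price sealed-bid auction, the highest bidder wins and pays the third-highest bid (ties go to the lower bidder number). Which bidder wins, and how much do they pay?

Third-price sealed-bid auction: the highest bidder wins and pays the third-highest bid.
Bids in order: 8,030 (#20) > 8,030 (#27) > 6,100 (#6) > 5,100 (#58) > 1,770 (#40)
#20 and #27 tie at £8,030; tie-break gives it to #20.
#20 wins; payment is bid #3 in the ranking = £6,100.

#20 pays £6,100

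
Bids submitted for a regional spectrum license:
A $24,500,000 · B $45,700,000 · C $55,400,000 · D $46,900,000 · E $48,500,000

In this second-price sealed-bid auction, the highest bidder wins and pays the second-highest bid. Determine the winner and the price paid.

Rule: the highest bidder wins and pays the second-highest bid.
Bids ranked: 55,400,000 (C) > 48,500,000 (E) > 46,900,000 (D) > 45,700,000 (B) > 24,500,000 (A)
C is highest; pays the second-highest bid, $48,500,000.

C pays $48,500,000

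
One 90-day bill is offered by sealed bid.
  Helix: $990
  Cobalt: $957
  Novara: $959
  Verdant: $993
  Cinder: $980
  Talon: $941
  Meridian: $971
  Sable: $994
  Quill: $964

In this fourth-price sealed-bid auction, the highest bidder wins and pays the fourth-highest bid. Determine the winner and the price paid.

Fourth-price sealed-bid auction: the highest bidder wins and pays the fourth-highest bid.
Bids in order: 994 (Sable) > 993 (Verdant) > 990 (Helix) > 980 (Cinder) > 971 (Meridian) > 964 (Quill) > …
Sable wins; payment is bid #4 in the ranking = $980.

Sable pays $980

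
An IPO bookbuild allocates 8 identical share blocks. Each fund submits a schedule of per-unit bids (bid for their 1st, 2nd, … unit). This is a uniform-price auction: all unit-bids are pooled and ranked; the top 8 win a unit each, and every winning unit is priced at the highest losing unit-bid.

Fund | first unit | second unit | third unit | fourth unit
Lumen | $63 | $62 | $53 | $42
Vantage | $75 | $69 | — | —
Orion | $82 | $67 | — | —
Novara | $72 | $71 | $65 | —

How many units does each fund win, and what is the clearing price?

Merging the schedules and taking the best 8: 82 (Orion-1), 75 (Vantage-1), 72 (Novara-1), 71 (Novara-2), 69 (Vantage-2), 67 (Orion-2), 65 (Novara-3), 63 (Lumen-1)
Highest rejected unit-bid = $62.
Allocation: Lumen 1, Novara 3, Orion 2, Vantage 2.

Lumen 1, Novara 3, Orion 2, Vantage 2; clearing price $62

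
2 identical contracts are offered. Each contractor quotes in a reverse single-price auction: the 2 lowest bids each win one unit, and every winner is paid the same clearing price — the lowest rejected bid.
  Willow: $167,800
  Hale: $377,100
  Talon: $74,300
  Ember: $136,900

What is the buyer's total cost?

Total cost: $335,600

Sorting: 74,300 (Talon), 136,900 (Ember), 167,800 (Willow), 377,100 (Hale)
Lowest 2: Talon, Ember.
First losing bid is Willow's $167,800, which sets the uniform price.
Total cost = 2 × $167,800 = $335,600.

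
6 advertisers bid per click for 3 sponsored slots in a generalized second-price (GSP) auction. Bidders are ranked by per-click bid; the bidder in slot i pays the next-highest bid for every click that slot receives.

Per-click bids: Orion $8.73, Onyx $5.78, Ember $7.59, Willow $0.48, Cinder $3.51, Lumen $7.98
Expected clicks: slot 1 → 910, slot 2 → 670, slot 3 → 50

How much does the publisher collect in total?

Total revenue: $12636.10

Per-click bids in order: $8.73 (Orion) > $7.98 (Lumen) > $7.59 (Ember) > $5.78 (Onyx) > …
Slot 1: Orion pays $7.98 × 910 = $7261.80
Slot 2: Lumen pays $7.59 × 670 = $5085.30
Slot 3: Ember pays $5.78 × 50 = $289.00
Total = $12636.10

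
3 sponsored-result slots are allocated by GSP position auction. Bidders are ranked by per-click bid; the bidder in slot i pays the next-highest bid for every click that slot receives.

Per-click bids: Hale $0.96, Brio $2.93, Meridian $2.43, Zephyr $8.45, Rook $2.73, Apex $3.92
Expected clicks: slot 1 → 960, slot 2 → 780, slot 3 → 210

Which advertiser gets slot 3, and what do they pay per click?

Sorting advertisers: $8.45 (Zephyr) > $3.92 (Apex) > $2.93 (Brio) > $2.73 (Rook) > …
Slot 3 goes to the third-ranked bidder, Brio, who pays the next bid down: $2.73/click.

Brio; $2.73 per click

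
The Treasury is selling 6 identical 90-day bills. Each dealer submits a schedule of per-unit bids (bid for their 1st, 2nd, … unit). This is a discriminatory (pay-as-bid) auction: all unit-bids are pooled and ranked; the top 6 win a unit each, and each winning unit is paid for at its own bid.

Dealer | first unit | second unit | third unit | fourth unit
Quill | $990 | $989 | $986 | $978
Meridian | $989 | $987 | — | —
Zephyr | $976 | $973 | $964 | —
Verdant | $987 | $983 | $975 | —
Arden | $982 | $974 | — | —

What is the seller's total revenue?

Total revenue: $5,928

All unit-bids, highest first — top 6: 990 (Quill-1), 989 (Quill-2), 989 (Meridian-1), 987 (Meridian-2), 987 (Verdant-1), 986 (Quill-3)
Next rejected bid: $983 (not a price — pay-as-bid).
Each winning unit pays its own bid.
Revenue = 990 + 989 + 989 + 987 + 987 + 986 = $5,928.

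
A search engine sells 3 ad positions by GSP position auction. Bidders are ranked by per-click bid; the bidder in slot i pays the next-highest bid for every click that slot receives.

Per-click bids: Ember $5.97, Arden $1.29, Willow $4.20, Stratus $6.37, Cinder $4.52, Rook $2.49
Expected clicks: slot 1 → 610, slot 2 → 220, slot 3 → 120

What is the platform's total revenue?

Per-click bids in order: $6.37 (Stratus) > $5.97 (Ember) > $4.52 (Cinder) > $4.20 (Willow) > …
Slot 1: Stratus pays $5.97 × 610 = $3641.70
Slot 2: Ember pays $4.52 × 220 = $994.40
Slot 3: Cinder pays $4.20 × 120 = $504.00
Total = $5140.10

Total revenue: $5140.10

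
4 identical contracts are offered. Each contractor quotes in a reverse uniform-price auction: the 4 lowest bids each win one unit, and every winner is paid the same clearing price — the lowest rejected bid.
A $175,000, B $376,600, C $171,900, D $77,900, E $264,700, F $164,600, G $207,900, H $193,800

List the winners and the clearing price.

Bids ranked low→high: 77,900 (D), 164,600 (F), 171,900 (C), 175,000 (A), 193,800 (H), 207,900 (G), …
Lowest 4: D, F, C, A.
Clearing price = lowest rejected bid = $193,800.

D, F, C, A; each is paid $193,800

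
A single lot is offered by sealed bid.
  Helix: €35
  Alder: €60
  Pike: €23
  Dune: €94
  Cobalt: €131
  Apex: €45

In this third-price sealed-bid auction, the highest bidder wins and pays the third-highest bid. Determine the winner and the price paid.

Cobalt pays €60

Bids ranked: 131 (Cobalt) > 94 (Dune) > 60 (Alder) > 45 (Apex) > 35 (Helix) > 23 (Pike)
Cobalt wins; payment is bid #3 in the ranking = €60.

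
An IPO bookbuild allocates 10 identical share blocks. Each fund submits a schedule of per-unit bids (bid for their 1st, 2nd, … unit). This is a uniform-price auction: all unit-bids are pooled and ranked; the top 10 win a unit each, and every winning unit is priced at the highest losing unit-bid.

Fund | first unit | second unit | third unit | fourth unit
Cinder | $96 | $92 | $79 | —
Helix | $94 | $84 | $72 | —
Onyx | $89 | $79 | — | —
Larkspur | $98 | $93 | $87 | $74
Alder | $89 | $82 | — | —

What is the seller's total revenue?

Pooled unit-bids ranked (top 10): 98 (Larkspur-1), 96 (Cinder-1), 94 (Helix-1), 93 (Larkspur-2), 92 (Cinder-2), 89 (Onyx-1), 89 (Alder-1), 87 (Larkspur-3), 84 (Helix-2), 82 (Alder-2)
Highest rejected unit-bid = $79.
Allocation: Alder 2, Cinder 2, Helix 2, Larkspur 3, Onyx 1. Every unit priced at $79.
Revenue = 10 × 79 = $790.

Total revenue: $790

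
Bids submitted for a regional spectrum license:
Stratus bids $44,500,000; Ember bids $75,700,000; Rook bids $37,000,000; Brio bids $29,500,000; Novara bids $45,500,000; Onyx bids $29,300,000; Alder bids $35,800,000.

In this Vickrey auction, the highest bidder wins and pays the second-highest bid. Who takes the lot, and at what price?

Sorting bids: 75,700,000 (Ember) > 45,500,000 (Novara) > 44,500,000 (Stratus) > 37,000,000 (Rook) > 35,800,000 (Alder) > 29,500,000 (Brio) > …
Ember wins with the highest bid; price is set by the runner-up at $45,500,000.

Ember pays $45,500,000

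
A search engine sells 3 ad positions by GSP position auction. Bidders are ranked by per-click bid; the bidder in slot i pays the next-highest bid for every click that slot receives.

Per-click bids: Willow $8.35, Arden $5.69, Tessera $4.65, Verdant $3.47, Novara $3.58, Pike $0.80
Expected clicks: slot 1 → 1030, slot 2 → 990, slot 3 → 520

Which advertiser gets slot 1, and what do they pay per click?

Willow; $5.69 per click

Sorting advertisers: $8.35 (Willow) > $5.69 (Arden) > $4.65 (Tessera) > $3.58 (Novara) > …
Slot 1 goes to the first-ranked bidder, Willow, who pays the next bid down: $5.69/click.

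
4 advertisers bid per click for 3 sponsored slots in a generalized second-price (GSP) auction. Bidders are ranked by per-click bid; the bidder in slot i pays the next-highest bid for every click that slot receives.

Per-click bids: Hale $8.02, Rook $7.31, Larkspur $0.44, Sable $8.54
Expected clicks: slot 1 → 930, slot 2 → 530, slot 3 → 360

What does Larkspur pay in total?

Ranked by bid: $8.54 (Sable) > $8.02 (Hale) > $7.31 (Rook) > $0.44 (Larkspur)
Larkspur ranks below slot 3 → no slot, pays nothing.

Larkspur pays $0.00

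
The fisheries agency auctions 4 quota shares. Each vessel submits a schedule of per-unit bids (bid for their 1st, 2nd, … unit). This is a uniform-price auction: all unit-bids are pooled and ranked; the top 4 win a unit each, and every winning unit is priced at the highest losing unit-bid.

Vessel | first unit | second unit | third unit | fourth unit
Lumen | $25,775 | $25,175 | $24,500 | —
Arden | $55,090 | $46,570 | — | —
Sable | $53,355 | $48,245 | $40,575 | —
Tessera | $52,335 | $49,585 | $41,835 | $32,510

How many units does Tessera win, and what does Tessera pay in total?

Tessera: 2 units, pays $96,490

All unit-bids, highest first — top 4: 55,090 (Arden-1), 53,355 (Sable-1), 52,335 (Tessera-1), 49,585 (Tessera-2)
The (k+1)-th unit-bid is $48,245.
Tessera wins 2 unit(s) at $48,245 each.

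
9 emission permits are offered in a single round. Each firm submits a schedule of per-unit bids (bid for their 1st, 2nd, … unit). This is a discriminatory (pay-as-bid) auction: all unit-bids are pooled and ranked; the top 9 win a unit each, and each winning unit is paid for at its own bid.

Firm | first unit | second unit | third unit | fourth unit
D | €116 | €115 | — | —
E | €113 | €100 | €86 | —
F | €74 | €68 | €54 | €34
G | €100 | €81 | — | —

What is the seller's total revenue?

Total revenue: €853

Merging the schedules and taking the best 9: 116 (D-1), 115 (D-2), 113 (E-1), 100 (E-2), 100 (G-1), 86 (E-3), 81 (G-2), 74 (F-1), 68 (F-2)
Next rejected bid: €54 (not a price — pay-as-bid).
Each winning unit pays its own bid.
Revenue = 116 + 115 + 113 + 100 + 100 + 86 + 81 + 74 + 68 = €853.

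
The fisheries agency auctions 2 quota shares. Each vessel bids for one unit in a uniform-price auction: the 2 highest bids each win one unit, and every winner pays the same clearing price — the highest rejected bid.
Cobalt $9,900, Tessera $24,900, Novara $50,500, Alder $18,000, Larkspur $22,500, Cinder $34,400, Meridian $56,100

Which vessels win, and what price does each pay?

Meridian, Novara; each pays $34,400

Ordering the bids: 56,100 (Meridian), 50,500 (Novara), 34,400 (Cinder), 24,900 (Tessera), …
The 2 highest are Meridian, Novara.
Clearing price = highest rejected bid = $34,400.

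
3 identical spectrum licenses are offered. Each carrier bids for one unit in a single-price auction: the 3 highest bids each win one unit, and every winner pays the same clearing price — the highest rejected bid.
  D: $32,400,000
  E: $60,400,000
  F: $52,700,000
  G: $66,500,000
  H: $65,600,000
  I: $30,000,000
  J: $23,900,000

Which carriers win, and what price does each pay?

G, H, E; each pays $52,700,000

Sorting: 66,500,000 (G), 65,600,000 (H), 60,400,000 (E), 52,700,000 (F), 32,400,000 (D), …
Winners (3 units): G, H, E.
Highest unsuccessful bid: $52,700,000 → clearing price.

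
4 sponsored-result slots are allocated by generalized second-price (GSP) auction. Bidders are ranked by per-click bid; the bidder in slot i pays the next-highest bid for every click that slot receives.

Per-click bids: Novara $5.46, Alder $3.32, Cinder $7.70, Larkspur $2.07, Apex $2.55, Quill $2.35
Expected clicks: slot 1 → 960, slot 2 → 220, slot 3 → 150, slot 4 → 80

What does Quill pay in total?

Ranked by bid: $7.70 (Cinder) > $5.46 (Novara) > $3.32 (Alder) > $2.55 (Apex) > $2.35 (Quill) > …
Quill ranks below slot 4 → no slot, pays nothing.

Quill pays $0.00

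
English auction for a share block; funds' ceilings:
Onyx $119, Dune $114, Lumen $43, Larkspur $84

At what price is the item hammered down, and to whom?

Limits in order: 119 (Onyx) > 114 (Dune) > 84 (Larkspur) > 43 (Lumen)
Once the price passes $114, only Onyx is left; the hammer falls at Dune's limit of $114.

Onyx wins at $114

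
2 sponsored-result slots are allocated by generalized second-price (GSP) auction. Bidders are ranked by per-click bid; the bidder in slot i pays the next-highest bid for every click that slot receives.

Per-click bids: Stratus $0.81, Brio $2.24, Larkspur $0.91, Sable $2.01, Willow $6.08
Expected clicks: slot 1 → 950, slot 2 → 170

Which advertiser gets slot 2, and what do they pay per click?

Sorting advertisers: $6.08 (Willow) > $2.24 (Brio) > $2.01 (Sable) > …
Slot 2 goes to the second-ranked bidder, Brio, who pays the next bid down: $2.01/click.

Brio; $2.01 per click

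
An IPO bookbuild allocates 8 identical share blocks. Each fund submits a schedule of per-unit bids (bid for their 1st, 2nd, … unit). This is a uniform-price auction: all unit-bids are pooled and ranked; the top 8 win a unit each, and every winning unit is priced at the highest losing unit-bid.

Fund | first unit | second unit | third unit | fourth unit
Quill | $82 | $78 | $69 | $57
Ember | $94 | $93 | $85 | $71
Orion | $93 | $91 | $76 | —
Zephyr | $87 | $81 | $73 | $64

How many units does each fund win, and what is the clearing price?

Pooled unit-bids ranked (top 8): 94 (Ember-1), 93 (Ember-2), 93 (Orion-1), 91 (Orion-2), 87 (Zephyr-1), 85 (Ember-3), 82 (Quill-1), 81 (Zephyr-2)
Highest rejected unit-bid = $78.
Allocation: Ember 3, Orion 2, Quill 1, Zephyr 2.

Ember 3, Orion 2, Quill 1, Zephyr 2; clearing price $78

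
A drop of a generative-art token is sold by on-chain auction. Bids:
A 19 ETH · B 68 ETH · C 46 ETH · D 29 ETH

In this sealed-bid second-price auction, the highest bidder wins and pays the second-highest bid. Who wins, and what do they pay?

Bids in order: 68 (B) > 46 (C) > 29 (D) > 19 (A)
Second-price: B pays C's bid of 46 ETH.

B pays 46 ETH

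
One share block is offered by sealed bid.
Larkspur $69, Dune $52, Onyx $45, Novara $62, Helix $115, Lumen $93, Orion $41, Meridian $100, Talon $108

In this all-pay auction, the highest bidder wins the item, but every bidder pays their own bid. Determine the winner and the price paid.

Sorting bids: 115 (Helix) > 108 (Talon) > 100 (Meridian) > 93 (Lumen) > 69 (Larkspur) > 62 (Novara) > …
Helix is highest and takes the item; every bidder forfeits their bid.

Helix pays $115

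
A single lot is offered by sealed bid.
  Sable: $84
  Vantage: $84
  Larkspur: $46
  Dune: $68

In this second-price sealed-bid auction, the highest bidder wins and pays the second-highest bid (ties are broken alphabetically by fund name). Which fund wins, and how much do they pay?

Sable pays $84

Second-price sealed-bid auction: the highest bidder wins and pays the second-highest bid.
Bids in order: 84 (Sable) > 84 (Vantage) > 68 (Dune) > 46 (Larkspur)
Tie at $84 → Sable wins by tie-break.
Sable wins with the highest bid; price is set by the runner-up at $84.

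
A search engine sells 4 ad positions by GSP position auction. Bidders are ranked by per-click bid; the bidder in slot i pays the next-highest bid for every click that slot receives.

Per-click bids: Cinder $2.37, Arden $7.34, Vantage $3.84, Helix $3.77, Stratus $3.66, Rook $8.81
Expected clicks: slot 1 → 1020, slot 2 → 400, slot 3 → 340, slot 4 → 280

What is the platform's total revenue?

Total revenue: $11329.40

Per-click bids in order: $8.81 (Rook) > $7.34 (Arden) > $3.84 (Vantage) > $3.77 (Helix) > $3.66 (Stratus) > …
Slot 1: Rook pays $7.34 × 1020 = $7486.80
Slot 2: Arden pays $3.84 × 400 = $1536.00
Slot 3: Vantage pays $3.77 × 340 = $1281.80
Slot 4: Helix pays $3.66 × 280 = $1024.80
Total = $11329.40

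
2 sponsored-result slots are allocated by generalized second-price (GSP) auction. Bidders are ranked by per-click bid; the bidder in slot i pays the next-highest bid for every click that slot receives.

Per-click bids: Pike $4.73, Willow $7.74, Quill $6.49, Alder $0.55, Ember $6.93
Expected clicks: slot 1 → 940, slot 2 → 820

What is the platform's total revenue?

Total revenue: $11836.00

Ranked by bid: $7.74 (Willow) > $6.93 (Ember) > $6.49 (Quill) > …
Slot 1: Willow pays $6.93 × 940 = $6514.20
Slot 2: Ember pays $6.49 × 820 = $5321.80
Total = $11836.00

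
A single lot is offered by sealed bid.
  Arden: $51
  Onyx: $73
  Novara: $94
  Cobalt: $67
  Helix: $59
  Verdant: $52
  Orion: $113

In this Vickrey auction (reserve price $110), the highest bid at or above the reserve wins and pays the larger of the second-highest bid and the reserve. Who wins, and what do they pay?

Bids in order: 113 (Orion) > 94 (Novara) > 73 (Onyx) > 67 (Cobalt) > 59 (Helix) > 52 (Verdant) > …
Highest eligible bid: Orion at $113.
Second-highest bid $94 is below the reserve $110, so the reserve binds → payment $110.

Orion pays $110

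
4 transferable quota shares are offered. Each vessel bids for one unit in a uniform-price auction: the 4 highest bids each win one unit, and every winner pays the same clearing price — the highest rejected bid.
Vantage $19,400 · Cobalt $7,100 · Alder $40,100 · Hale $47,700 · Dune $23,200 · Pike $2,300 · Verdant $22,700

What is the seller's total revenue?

Sorting: 47,700 (Hale), 40,100 (Alder), 23,200 (Dune), 22,700 (Verdant), 19,400 (Vantage), 7,100 (Cobalt), …
Winners (4 units): Hale, Alder, Dune, Verdant.
Clearing price = highest rejected bid = $19,400.
Total revenue = 4 × $19,400 = $77,600.

Total revenue: $77,600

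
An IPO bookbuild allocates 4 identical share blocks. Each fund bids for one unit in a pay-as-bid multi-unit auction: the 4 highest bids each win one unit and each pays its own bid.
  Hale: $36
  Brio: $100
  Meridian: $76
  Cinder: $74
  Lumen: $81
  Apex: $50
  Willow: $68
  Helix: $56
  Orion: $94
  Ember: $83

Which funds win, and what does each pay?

Bids ranked high→low: 100 (Brio), 94 (Orion), 83 (Ember), 81 (Lumen), 76 (Meridian), 74 (Cinder), …
The 4 highest are Brio, Orion, Ember, Lumen.
Each winner pays its own bid: Brio $100, Orion $94, Ember $83, Lumen $81.

Brio $100, Orion $94, Ember $83, Lumen $81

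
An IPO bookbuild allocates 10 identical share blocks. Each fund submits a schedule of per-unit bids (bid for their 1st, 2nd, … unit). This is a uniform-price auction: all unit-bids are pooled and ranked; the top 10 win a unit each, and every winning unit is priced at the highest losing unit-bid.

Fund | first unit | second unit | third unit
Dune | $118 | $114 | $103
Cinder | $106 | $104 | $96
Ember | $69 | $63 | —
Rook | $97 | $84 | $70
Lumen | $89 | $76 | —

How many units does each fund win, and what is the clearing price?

Cinder 3, Dune 3, Lumen 2, Rook 2; clearing price $70

Pooled unit-bids ranked (top 10): 118 (Dune-1), 114 (Dune-2), 106 (Cinder-1), 104 (Cinder-2), 103 (Dune-3), 97 (Rook-1), 96 (Cinder-3), 89 (Lumen-1), 84 (Rook-2), 76 (Lumen-2)
The (k+1)-th unit-bid is $70.
Allocation: Cinder 3, Dune 3, Lumen 2, Rook 2.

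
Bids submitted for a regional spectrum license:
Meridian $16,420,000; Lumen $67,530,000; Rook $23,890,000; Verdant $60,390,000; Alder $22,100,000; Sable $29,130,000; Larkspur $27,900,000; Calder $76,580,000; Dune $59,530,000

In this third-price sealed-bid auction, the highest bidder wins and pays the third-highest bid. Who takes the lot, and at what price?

Calder pays $60,390,000

Rule: the highest bidder wins and pays the third-highest bid.
Bids ranked: 76,580,000 (Calder) > 67,530,000 (Lumen) > 60,390,000 (Verdant) > 59,530,000 (Dune) > 29,130,000 (Sable) > 27,900,000 (Larkspur) > …
Calder is highest; pays the third-highest bid, $60,390,000.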